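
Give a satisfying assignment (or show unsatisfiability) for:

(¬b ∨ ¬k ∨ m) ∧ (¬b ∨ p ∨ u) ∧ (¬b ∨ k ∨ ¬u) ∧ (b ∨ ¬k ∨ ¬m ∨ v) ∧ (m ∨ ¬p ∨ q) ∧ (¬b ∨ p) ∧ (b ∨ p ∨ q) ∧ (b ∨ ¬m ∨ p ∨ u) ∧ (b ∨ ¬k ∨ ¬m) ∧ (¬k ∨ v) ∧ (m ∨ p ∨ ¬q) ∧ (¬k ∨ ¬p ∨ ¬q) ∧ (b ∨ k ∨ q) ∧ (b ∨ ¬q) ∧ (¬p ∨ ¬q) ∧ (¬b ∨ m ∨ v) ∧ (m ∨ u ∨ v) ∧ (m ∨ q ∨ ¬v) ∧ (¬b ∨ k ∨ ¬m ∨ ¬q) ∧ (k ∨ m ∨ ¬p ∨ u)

Try p = False:
  (¬b ∨ p) forces b = False.
  (b ∨ p ∨ q) forces q = True.
  clause (b ∨ ¬q) is falsified — backtrack.
So p = True.
  then (¬p ∨ ¬q) forces q = False.
  then (m ∨ ¬p ∨ q) forces m = True.
Set v = True.
Set u = False.
Set k = True.
  then (b ∨ ¬k ∨ ¬m) forces b = True.
All clauses satisfied.

p: True, v: True, u: False, m: True, q: False, k: True, b: True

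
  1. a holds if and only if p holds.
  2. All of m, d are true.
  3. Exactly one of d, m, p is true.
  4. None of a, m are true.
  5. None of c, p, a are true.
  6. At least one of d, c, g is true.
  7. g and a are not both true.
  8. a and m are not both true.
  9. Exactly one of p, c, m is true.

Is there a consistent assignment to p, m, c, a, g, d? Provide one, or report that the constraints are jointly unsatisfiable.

No satisfying assignment exists.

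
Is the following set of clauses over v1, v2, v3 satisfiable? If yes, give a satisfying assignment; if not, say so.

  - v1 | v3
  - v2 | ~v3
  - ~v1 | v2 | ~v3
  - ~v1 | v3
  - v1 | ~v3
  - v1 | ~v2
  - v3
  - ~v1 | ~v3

Unsatisfiable

Case v1 = True:
  (~v1 | v3) forces v3 = True.
  Clause (~v1 | ~v3) is falsified — contradiction.
Case v1 = False:
  (v1 | v3) forces v3 = True.
  Clause (v1 | ~v3) is falsified — contradiction.
Both cases fail, so the formula is unsatisfiable.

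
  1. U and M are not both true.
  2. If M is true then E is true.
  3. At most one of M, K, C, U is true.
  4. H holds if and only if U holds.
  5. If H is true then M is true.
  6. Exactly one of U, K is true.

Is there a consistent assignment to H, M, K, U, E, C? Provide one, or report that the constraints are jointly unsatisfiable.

H = False; M = False; K = True; U = False; E = False; C = False

  (1) U=F, M=F — not both ✓
  (2) M=F ⇒ E: vacuous ✓
  (3) {M, K, C, U}: 1 true — at most one ✓
  (4) H=F, U=F — same ✓
  (5) H=F ⇒ M: vacuous ✓
  (6) {U, K}: 1 true — exactly one ✓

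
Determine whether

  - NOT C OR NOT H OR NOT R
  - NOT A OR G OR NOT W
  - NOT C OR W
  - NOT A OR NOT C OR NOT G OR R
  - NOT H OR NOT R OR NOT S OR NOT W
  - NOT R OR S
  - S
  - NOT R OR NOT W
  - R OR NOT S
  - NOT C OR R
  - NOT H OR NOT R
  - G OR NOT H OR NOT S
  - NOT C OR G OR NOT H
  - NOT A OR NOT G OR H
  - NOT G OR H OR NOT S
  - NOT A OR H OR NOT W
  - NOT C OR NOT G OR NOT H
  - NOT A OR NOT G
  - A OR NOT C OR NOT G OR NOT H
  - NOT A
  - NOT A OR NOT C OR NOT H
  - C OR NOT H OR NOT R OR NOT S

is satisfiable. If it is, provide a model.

Unit clause (S) forces S = True.
In (R OR NOT S) only R is left, so R = True.
In (NOT H OR NOT R) only NOT H is left, so H = False.
In (NOT G OR H OR NOT S) only NOT G is left, so G = False.
Unit clause (NOT A) forces A = False.
In (NOT R OR NOT W) only NOT W is left, so W = False.
In (NOT C OR W) only NOT C is left, so C = False.
All clauses satisfied.

A: False, H: False, C: False, S: True, W: False, G: False, R: True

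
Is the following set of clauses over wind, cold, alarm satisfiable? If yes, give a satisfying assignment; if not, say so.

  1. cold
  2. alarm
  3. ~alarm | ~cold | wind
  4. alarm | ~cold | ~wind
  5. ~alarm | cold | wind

Unit clause (cold) forces cold = True.
Unit clause (alarm) forces alarm = True.
In (~alarm | ~cold | wind) only wind is left, so wind = True.
Check each clause:
  (cold): cold holds.
  (alarm): alarm holds.
  (~alarm | ~cold | wind): wind holds.
  (alarm | ~cold | ~wind): alarm holds.
  (~alarm | cold | wind): cold holds.
All clauses satisfied.

wind=T, cold=T, alarm=T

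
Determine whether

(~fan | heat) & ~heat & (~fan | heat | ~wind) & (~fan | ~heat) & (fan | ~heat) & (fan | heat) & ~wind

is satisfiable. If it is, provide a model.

Unsatisfiable

Case heat = True:
  Clause (~heat) is falsified — contradiction.
Case heat = False:
  (~fan | heat) forces fan = False.
  Clause (fan | heat) is falsified — contradiction.
Both cases fail, so the formula is unsatisfiable.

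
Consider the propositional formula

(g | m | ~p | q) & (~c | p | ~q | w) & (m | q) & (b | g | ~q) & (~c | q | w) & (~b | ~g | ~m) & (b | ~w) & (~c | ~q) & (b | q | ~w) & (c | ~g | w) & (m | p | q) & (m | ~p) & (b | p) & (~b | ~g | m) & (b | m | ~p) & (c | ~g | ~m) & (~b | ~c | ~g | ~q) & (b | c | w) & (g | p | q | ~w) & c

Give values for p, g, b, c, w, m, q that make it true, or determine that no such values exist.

p = True, g = False, b = True, c = True, w = True, m = True, q = False

Unit clause (c) forces c = True.
In (~c | ~q) only ~q is left, so q = False.
In (m | q) only m is left, so m = True.
In (~c | q | w) only w is left, so w = True.
In (b | ~w) only b is left, so b = True.
In (~b | ~g | ~m) only ~g is left, so g = False.
In (g | p | q | ~w) only p is left, so p = True.
All clauses satisfied.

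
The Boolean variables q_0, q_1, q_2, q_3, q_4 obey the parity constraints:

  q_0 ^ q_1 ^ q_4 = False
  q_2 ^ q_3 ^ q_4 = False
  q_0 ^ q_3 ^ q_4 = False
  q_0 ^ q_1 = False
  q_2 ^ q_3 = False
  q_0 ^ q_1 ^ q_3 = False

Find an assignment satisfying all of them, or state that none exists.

q_0 = False, q_1 = False, q_2 = False, q_3 = False, q_4 = False

q_0 ^ q_1 ^ q_4 = F ^ F ^ F = False ✓
q_2 ^ q_3 ^ q_4 = F ^ F ^ F = False ✓
q_0 ^ q_3 ^ q_4 = F ^ F ^ F = False ✓
q_0 ^ q_1 = F ^ F = False ✓
q_2 ^ q_3 = F ^ F = False ✓
q_0 ^ q_1 ^ q_3 = F ^ F ^ F = False ✓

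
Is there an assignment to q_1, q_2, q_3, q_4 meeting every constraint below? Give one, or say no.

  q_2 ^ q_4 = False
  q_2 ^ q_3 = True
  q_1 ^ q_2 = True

q_1=F, q_2=T, q_3=F, q_4=T

q_2 ^ q_4 = T ^ T = False ✓
q_2 ^ q_3 = T ^ F = True ✓
q_1 ^ q_2 = F ^ T = True ✓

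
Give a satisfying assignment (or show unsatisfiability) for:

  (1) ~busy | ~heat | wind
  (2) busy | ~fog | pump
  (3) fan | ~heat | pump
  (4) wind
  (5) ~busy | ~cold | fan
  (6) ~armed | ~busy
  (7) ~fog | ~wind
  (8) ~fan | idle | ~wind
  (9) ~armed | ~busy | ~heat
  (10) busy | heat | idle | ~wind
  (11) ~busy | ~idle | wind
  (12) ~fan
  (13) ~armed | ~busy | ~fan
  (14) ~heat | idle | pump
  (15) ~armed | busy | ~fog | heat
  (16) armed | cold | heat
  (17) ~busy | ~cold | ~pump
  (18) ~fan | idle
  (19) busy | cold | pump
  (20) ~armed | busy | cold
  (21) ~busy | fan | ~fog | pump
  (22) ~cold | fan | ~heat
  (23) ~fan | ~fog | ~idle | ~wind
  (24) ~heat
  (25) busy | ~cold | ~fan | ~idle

heat=F, fog=F, armed=F, pump=T, busy=F, wind=T, idle=T, cold=T, fan=F

Unit clause (wind) forces wind = True.
In (~fog | ~wind) only ~fog is left, so fog = False.
Unit clause (~fan) forces fan = False.
Unit clause (~heat) forces heat = False.
Set armed = False.
  then (armed | cold | heat) forces cold = True.
  then (~busy | ~cold | fan) forces busy = False.
  then (busy | heat | idle | ~wind) forces idle = True.
Set pump = True.
All clauses satisfied.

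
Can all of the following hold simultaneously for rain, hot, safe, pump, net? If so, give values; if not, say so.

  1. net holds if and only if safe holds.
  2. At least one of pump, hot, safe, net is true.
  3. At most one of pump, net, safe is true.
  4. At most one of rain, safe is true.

rain = True, hot = False, safe = False, pump = True, net = False

  (1) net=F, safe=F — same ✓
  (2) {pump, hot, safe, net}: 1 true — at least one ✓
  (3) {pump, net, safe}: 1 true — at most one ✓
  (4) {rain, safe}: 1 true — at most one ✓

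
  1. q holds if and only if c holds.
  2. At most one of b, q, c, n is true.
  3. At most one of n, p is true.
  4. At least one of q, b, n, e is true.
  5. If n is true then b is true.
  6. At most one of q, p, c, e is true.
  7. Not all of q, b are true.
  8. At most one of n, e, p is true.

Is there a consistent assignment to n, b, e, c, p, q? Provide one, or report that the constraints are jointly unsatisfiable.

n = False, b = True, e = False, c = False, p = True, q = False

  (1) q=F, c=F — same ✓
  (2) {b, q, c, n}: 1 true — at most one ✓
  (3) {n, p}: 1 true — at most one ✓
  (4) {q, b, n, e}: 1 true — at least one ✓
  (5) n=F ⇒ b: vacuous ✓
  (6) {q, p, c, e}: 1 true — at most one ✓
  (7) {q, b}: 1/2 true — not all ✓
  (8) {n, e, p}: 1 true — at most one ✓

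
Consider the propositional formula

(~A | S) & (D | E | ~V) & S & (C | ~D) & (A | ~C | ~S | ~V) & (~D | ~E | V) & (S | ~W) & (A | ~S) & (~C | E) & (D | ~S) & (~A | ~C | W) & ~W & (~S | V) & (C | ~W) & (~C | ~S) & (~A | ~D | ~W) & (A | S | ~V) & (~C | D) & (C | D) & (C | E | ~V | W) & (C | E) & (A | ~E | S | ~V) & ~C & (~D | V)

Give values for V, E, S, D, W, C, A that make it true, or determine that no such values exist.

Case C = True:
  Clause (~C) is falsified — contradiction.
Case C = False:
  (S) forces S = True.
  (C | ~D) forces D = False.
  Clause (D | ~S) is falsified — contradiction.
Both cases fail, so the formula is unsatisfiable.

No satisfying assignment exists.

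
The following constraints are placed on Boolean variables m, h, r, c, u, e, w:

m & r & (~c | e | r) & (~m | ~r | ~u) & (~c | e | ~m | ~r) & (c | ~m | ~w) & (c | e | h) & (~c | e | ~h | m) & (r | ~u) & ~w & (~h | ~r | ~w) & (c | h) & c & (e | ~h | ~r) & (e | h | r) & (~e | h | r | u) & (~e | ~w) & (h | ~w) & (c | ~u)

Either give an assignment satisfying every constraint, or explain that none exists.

Unit clause (m) forces m = True.
Unit clause (r) forces r = True.
In (~m | ~r | ~u) only ~u is left, so u = False.
Unit clause (~w) forces w = False.
Unit clause (c) forces c = True.
In (~c | e | ~m | ~r) only e is left, so e = True.
Set h = True.
All clauses satisfied.

m=T; h=T; r=T; c=T; u=F; e=T; w=F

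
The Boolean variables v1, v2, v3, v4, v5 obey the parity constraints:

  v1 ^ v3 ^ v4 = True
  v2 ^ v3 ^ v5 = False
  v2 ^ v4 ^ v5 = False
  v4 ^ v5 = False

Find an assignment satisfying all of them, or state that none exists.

v1: True; v2: False; v3: True; v4: True; v5: True

v1 ^ v3 ^ v4 = T ^ T ^ T = True ✓
v2 ^ v3 ^ v5 = F ^ T ^ T = False ✓
v2 ^ v4 ^ v5 = F ^ T ^ T = False ✓
v4 ^ v5 = T ^ T = False ✓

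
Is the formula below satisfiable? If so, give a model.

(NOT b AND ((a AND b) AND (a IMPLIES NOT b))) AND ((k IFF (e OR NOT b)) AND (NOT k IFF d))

Unsatisfiable — no assignment works.

Case b = True: the conjunct NOT b is False.
Case b = False: the conjunct b is False.
Both cases fail — unsatisfiable.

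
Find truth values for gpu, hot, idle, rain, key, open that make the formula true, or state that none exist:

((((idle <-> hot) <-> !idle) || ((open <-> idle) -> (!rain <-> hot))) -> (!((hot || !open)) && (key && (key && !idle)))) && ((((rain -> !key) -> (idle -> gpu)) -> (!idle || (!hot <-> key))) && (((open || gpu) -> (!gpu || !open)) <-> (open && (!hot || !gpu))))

gpu: False, hot: False, idle: False, rain: False, key: True, open: True

  (((idle <-> hot) <-> !idle) || ((open <-> idle) -> (!rain <-> hot))) -> (!((hot || !open)) && (key && (key && !idle))) = True
    ((idle <-> hot) <-> !idle) || ((open <-> idle) -> (!rain <-> hot)) = True
      (idle <-> hot) <-> !idle = True
        idle <-> hot = True
        !idle = True
      (open <-> idle) -> (!rain <-> hot) = True
        open <-> idle = False
        !rain <-> hot = False
          !rain = True
    !((hot || !open)) && (key && (key && !idle)) = True
      !((hot || !open)) = True
        hot || !open = False
          !open = False
      key && (key && !idle) = True
        key && !idle = True
          !idle = True
  (((rain -> !key) -> (idle -> gpu)) -> (!idle || (!hot <-> key))) && (((open || gpu) -> (!gpu || !open)) <-> (open && (!hot || !gpu))) = True
    ((rain -> !key) -> (idle -> gpu)) -> (!idle || (!hot <-> key)) = True
      (rain -> !key) -> (idle -> gpu) = True
        rain -> !key = True
          !key = False
        idle -> gpu = True
      !idle || (!hot <-> key) = True
        !idle = True
        !hot <-> key = True
          !hot = True
    ((open || gpu) -> (!gpu || !open)) <-> (open && (!hot || !gpu)) = True
      (open || gpu) -> (!gpu || !open) = True
        open || gpu = True
        !gpu || !open = True
          !gpu = True
          !open = False
      open && (!hot || !gpu) = True
        !hot || !gpu = True
          !hot = True
          !gpu = True
Both conjuncts True, so the formula holds.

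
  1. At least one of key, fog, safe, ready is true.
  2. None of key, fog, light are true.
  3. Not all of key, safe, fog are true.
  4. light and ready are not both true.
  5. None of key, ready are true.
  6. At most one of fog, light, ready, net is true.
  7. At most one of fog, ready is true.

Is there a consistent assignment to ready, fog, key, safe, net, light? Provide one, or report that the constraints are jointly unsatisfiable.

ready = False, fog = False, key = False, safe = True, net = True, light = False

  (1) {key, fog, safe, ready}: 1 true — at least one ✓
  (2) {key, fog, light}: 0 true — none ✓
  (3) {key, safe, fog}: 1/3 true — not all ✓
  (4) light=F, ready=F — not both ✓
  (5) {key, ready}: 0 true — none ✓
  (6) {fog, light, ready, net}: 1 true — at most one ✓
  (7) {fog, ready}: 0 true — at most one ✓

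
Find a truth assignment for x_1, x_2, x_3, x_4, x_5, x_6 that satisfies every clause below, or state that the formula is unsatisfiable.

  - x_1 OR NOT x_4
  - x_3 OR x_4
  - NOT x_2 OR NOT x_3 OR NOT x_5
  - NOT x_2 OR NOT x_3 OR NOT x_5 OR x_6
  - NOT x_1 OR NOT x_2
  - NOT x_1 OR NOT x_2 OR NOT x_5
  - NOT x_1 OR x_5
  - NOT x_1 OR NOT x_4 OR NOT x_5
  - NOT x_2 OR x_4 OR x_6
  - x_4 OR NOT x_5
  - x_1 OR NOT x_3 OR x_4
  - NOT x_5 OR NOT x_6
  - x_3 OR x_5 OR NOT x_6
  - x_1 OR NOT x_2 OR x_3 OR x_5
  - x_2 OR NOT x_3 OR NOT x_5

Case x_1 = True:
  (NOT x_1 OR NOT x_2) forces x_2 = False.
  (NOT x_1 OR x_5) forces x_5 = True.
  (NOT x_1 OR NOT x_4 OR NOT x_5) forces x_4 = False.
  Clause (x_4 OR NOT x_5) is falsified — contradiction.
Case x_1 = False:
  (x_1 OR NOT x_4) forces x_4 = False.
  (x_3 OR x_4) forces x_3 = True.
  Clause (x_1 OR NOT x_3 OR x_4) is falsified — contradiction.
Both cases fail, so the formula is unsatisfiable.

The formula is unsatisfiable.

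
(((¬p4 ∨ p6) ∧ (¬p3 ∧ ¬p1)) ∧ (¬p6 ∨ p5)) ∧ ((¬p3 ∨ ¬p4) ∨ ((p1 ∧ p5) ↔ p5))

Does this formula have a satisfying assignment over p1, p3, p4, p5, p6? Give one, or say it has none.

p1 = False, p3 = False, p4 = True, p5 = True, p6 = True

  ((¬p4 ∨ p6) ∧ (¬p3 ∧ ¬p1)) ∧ (¬p6 ∨ p5) = True
    (¬p4 ∨ p6) ∧ (¬p3 ∧ ¬p1) = True
      ¬p4 ∨ p6 = True
        ¬p4 = False
      ¬p3 ∧ ¬p1 = True
        ¬p3 = True
        ¬p1 = True
    ¬p6 ∨ p5 = True
      ¬p6 = False
  (¬p3 ∨ ¬p4) ∨ ((p1 ∧ p5) ↔ p5) = True
    ¬p3 ∨ ¬p4 = True
      ¬p3 = True
      ¬p4 = False
    (p1 ∧ p5) ↔ p5 = False
      p1 ∧ p5 = False
Both conjuncts True, so the formula holds.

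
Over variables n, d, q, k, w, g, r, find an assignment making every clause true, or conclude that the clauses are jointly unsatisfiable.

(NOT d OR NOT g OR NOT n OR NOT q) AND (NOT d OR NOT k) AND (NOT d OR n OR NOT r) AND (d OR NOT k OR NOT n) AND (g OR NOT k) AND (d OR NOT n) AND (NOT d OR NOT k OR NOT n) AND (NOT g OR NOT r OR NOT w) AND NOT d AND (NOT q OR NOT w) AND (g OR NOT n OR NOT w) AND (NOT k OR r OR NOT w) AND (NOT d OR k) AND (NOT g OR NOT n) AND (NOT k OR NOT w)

n = False, d = False, q = True, k = False, w = False, g = False, r = True

Unit clause (NOT d) forces d = False.
In (d OR NOT n) only NOT n is left, so n = False.
Set q = True.
  then (NOT q OR NOT w) forces w = False.
Set k = False.
Set g = False.
Set r = True.
All clauses satisfied.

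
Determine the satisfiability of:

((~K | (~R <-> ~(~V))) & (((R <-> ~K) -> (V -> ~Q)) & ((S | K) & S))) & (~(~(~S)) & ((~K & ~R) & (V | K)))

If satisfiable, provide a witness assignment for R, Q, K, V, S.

Unsatisfiable — no assignment works.

Case S = True: the conjunct ~(~(~S)) becomes ~(~False) = False.
Case S = False: the conjunct S is False.
Both cases fail — unsatisfiable.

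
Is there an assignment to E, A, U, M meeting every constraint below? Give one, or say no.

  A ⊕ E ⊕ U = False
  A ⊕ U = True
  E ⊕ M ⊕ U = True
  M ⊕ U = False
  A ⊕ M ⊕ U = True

E=T; A=T; U=F; M=F

A ⊕ E ⊕ U = T ⊕ T ⊕ F = False ✓
A ⊕ U = T ⊕ F = True ✓
E ⊕ M ⊕ U = T ⊕ F ⊕ F = True ✓
M ⊕ U = F ⊕ F = False ✓
A ⊕ M ⊕ U = T ⊕ F ⊕ F = True ✓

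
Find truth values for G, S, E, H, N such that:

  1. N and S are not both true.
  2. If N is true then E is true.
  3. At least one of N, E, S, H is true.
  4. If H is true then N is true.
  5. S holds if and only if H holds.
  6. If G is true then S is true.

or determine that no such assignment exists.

G = False; S = False; E = True; H = False; N = False

  (1) N=F, S=F — not both ✓
  (2) N=F ⇒ E: vacuous ✓
  (3) {N, E, S, H}: 1 true — at least one ✓
  (4) H=F ⇒ N: vacuous ✓
  (5) S=F, H=F — same ✓
  (6) G=F ⇒ S: vacuous ✓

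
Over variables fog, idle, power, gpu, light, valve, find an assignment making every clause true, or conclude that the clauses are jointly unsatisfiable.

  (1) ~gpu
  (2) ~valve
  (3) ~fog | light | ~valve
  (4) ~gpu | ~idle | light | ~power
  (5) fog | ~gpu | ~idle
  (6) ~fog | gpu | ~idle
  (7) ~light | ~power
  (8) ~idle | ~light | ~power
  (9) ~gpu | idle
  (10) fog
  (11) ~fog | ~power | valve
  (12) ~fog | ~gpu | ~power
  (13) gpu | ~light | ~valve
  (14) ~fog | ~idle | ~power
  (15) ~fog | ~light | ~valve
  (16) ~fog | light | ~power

Unit clause (~gpu) forces gpu = False.
Unit clause (~valve) forces valve = False.
Unit clause (fog) forces fog = True.
In (~fog | ~power | valve) only ~power is left, so power = False.
In (~fog | gpu | ~idle) only ~idle is left, so idle = False.
Set light = True.
All clauses satisfied.

fog: True, idle: False, power: False, gpu: False, light: True, valve: False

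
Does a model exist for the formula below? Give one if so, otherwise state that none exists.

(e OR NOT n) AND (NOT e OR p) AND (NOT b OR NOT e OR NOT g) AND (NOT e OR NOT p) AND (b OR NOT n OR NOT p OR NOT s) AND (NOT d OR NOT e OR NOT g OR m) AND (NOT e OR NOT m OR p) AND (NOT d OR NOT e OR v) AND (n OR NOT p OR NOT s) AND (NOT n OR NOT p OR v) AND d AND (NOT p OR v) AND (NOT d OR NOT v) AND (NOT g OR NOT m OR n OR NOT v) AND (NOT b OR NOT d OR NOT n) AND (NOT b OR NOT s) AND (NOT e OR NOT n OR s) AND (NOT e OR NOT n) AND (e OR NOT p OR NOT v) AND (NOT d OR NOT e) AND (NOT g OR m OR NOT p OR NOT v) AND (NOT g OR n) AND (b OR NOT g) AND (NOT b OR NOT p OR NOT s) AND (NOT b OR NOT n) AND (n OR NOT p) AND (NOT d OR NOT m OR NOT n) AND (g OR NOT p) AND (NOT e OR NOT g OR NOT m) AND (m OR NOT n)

v: False, d: True, p: False, n: False, b: False, m: False, e: False, g: False, s: False

Unit clause (d) forces d = True.
In (NOT d OR NOT v) only NOT v is left, so v = False.
In (NOT d OR NOT e) only NOT e is left, so e = False.
In (e OR NOT n) only NOT n is left, so n = False.
In (NOT p OR v) only NOT p is left, so p = False.
In (NOT g OR n) only NOT g is left, so g = False.
Set b = False.
Set m = False.
Set s = False.
All clauses satisfied.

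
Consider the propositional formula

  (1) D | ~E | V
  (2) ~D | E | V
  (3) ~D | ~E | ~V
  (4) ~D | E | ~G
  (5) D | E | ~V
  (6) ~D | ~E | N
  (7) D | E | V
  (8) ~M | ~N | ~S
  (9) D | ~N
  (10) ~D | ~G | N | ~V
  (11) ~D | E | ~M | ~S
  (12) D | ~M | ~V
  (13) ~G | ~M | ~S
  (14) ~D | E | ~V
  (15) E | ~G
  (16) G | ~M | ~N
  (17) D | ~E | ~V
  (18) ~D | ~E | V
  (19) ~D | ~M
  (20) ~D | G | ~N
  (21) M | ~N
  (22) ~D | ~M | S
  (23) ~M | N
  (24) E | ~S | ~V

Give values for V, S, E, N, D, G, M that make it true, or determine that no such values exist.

Case V = True:
  If D = True:
    (~D | ~E | ~V) forces E = False.
    clause (~D | E | ~V) is falsified.
  If D = False:
    (D | E | ~V) forces E = True.
    clause (D | ~E | ~V) is falsified.
  Every sub-case reaches a contradiction.
Case V = False:
  If D = True:
    (~D | E | V) forces E = True.
    clause (~D | ~E | V) is falsified.
  If D = False:
    (D | ~E | V) forces E = False.
    clause (D | E | V) is falsified.
  Every sub-case reaches a contradiction.
Both cases fail, so the formula is unsatisfiable.

No satisfying assignment exists.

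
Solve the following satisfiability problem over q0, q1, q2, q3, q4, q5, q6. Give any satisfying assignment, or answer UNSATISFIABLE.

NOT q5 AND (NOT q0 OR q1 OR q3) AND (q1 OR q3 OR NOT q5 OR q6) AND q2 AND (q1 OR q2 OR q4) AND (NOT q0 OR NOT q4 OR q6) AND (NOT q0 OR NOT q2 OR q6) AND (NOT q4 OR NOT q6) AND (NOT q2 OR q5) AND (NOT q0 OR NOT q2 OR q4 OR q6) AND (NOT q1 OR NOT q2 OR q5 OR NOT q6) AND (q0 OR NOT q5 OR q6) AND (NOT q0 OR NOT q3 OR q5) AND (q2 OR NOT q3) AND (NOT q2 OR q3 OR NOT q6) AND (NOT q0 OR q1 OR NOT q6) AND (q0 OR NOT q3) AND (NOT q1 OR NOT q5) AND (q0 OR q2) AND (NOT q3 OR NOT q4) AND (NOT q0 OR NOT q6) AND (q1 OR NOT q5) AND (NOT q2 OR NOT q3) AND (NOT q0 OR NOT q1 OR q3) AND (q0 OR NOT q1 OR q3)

Case q2 = True:
  (NOT q5) forces q5 = False.
  Clause (NOT q2 OR q5) is falsified — contradiction.
Case q2 = False:
  Clause (q2) is falsified — contradiction.
Both cases fail, so the formula is unsatisfiable.

UNSATISFIABLE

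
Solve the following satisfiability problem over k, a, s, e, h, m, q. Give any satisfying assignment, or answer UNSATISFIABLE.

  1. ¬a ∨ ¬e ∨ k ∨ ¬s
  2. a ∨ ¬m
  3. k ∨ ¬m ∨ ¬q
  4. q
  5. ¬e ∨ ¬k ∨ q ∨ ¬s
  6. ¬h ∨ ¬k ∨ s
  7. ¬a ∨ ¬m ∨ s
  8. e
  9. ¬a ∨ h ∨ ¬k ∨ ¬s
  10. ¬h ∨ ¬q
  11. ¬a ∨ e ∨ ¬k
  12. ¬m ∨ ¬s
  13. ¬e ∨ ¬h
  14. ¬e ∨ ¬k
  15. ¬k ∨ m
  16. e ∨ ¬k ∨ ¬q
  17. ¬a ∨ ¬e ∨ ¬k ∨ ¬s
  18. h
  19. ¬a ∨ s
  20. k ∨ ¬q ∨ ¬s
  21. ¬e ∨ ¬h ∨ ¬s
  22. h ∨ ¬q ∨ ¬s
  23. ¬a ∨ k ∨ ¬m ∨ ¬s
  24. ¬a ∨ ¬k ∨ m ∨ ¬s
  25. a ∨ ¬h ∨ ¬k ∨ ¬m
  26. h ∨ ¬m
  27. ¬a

Case h = True:
  (q) forces q = True.
  Clause (¬h ∨ ¬q) is falsified — contradiction.
Case h = False:
  Clause (h) is falsified — contradiction.
Both cases fail, so the formula is unsatisfiable.

Unsatisfiable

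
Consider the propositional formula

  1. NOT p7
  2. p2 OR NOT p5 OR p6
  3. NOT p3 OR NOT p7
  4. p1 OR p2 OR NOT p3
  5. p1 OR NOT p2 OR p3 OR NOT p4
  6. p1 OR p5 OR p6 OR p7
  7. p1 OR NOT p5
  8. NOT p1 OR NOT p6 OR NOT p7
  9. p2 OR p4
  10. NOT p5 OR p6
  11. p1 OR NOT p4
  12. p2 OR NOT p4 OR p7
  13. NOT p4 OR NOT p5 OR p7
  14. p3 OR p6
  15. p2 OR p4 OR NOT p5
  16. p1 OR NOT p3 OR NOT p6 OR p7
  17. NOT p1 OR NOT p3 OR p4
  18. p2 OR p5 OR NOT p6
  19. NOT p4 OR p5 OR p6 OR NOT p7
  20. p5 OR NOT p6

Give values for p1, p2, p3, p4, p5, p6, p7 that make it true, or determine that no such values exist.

p1=T, p2=T, p3=T, p4=T, p5=F, p6=F, p7=F

Unit clause (NOT p7) forces p7 = False.
Try p1 = False:
  (p1 OR NOT p5) forces p5 = False.
  (p1 OR p5 OR p6 OR p7) forces p6 = True.
  clause (p5 OR NOT p6) is falsified — backtrack.
So p1 = True.
Set p2 = True.
Set p3 = True.
  then (NOT p1 OR NOT p3 OR p4) forces p4 = True.
  then (NOT p4 OR NOT p5 OR p7) forces p5 = False.
  then (p5 OR NOT p6) forces p6 = False.
All clauses satisfied.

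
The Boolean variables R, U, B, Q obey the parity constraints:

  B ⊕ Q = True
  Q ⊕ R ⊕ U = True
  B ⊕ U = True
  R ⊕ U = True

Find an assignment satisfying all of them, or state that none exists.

R = True; U = False; B = True; Q = False

B ⊕ Q = T ⊕ F = True ✓
Q ⊕ R ⊕ U = F ⊕ T ⊕ F = True ✓
B ⊕ U = T ⊕ F = True ✓
R ⊕ U = T ⊕ F = True ✓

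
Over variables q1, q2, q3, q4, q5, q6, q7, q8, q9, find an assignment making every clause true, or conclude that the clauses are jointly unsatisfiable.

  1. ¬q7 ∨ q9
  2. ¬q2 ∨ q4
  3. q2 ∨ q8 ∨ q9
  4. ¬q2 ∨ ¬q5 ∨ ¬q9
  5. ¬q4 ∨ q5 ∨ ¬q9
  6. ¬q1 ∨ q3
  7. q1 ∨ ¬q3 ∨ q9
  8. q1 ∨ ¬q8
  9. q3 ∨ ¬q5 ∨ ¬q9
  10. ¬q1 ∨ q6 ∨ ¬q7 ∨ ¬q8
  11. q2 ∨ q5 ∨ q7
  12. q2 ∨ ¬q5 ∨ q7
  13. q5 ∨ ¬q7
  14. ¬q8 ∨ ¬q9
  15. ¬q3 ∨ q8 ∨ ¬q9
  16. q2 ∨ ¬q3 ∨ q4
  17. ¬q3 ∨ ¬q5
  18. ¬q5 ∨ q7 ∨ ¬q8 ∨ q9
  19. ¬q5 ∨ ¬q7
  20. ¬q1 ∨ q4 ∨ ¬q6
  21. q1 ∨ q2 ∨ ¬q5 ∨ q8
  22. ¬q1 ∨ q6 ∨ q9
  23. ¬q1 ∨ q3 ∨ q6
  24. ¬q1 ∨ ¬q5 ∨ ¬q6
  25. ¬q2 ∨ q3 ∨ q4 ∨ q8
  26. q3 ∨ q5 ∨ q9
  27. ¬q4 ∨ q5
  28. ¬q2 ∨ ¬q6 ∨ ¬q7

q1 = False, q2 = True, q3 = False, q4 = True, q5 = True, q6 = False, q7 = False, q8 = False, q9 = False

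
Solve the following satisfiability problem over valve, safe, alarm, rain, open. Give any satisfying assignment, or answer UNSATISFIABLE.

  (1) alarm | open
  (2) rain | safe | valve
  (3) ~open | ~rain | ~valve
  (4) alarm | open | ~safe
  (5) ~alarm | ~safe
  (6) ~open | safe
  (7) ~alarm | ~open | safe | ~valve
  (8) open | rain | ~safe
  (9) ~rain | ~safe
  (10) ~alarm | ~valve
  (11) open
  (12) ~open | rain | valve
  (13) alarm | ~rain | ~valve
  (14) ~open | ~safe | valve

valve = True, safe = True, alarm = False, rain = False, open = True

Unit clause (open) forces open = True.
In (~open | safe) only safe is left, so safe = True.
In (~rain | ~safe) only ~rain is left, so rain = False.
In (~open | rain | valve) only valve is left, so valve = True.
In (~alarm | ~safe) only ~alarm is left, so alarm = False.
All clauses satisfied.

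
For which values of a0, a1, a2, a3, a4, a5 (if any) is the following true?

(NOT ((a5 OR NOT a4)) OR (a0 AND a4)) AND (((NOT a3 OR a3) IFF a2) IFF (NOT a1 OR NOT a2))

a0 = True; a1 = False; a2 = True; a3 = False; a4 = True; a5 = True

  NOT ((a5 OR NOT a4)) OR (a0 AND a4) = True
    NOT ((a5 OR NOT a4)) = False
      a5 OR NOT a4 = True
        NOT a4 = False
    a0 AND a4 = True
  ((NOT a3 OR a3) IFF a2) IFF (NOT a1 OR NOT a2) = True
    (NOT a3 OR a3) IFF a2 = True
      NOT a3 OR a3 = True
        NOT a3 = True
    NOT a1 OR NOT a2 = True
      NOT a1 = True
      NOT a2 = False
Both conjuncts True, so the formula holds.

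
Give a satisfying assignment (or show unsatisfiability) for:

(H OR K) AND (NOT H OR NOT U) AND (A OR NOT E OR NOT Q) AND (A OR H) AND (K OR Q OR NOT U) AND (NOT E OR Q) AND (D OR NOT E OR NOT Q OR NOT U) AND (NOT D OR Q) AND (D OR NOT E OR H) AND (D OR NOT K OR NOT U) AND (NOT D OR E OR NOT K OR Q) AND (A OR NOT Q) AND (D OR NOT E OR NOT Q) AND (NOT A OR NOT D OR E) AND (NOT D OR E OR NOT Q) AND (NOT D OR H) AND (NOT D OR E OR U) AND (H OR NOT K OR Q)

Set D = False.
Try E = True:
  (NOT E OR Q) forces Q = True.
  clause (D OR NOT E OR NOT Q) is falsified — backtrack.
So E = False.
Set Q = False.
Set K = True.
  then (D OR NOT K OR NOT U) forces U = False.
  then (H OR NOT K OR Q) forces H = True.
Set A = True.
All clauses satisfied.

D = False; E = False; Q = False; K = True; H = True; U = False; A = True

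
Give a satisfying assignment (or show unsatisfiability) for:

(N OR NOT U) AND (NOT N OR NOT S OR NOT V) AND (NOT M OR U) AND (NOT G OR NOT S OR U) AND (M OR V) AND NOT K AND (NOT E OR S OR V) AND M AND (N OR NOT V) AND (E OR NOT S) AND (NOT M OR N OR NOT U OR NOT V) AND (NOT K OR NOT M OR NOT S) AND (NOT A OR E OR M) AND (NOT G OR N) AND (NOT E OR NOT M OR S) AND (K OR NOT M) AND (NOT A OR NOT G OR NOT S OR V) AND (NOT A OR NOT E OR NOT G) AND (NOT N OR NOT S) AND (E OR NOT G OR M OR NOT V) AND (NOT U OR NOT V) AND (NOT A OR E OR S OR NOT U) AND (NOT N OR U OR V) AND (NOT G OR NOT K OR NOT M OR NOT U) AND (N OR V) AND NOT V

Unsatisfiable — no assignment works.

Case K = True:
  Clause (NOT K) is falsified — contradiction.
Case K = False:
  (M) forces M = True.
  Clause (K OR NOT M) is falsified — contradiction.
Both cases fail, so the formula is unsatisfiable.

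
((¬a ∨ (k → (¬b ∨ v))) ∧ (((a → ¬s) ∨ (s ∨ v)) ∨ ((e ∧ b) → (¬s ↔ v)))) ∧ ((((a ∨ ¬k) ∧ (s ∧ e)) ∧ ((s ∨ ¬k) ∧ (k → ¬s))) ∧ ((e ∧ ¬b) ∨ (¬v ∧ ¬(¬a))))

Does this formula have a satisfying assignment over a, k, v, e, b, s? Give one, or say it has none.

a: True; k: False; v: True; e: True; b: False; s: True

  (¬a ∨ (k → (¬b ∨ v))) ∧ (((a → ¬s) ∨ (s ∨ v)) ∨ ((e ∧ b) → (¬s ↔ v))) = True
    ¬a ∨ (k → (¬b ∨ v)) = True
      ¬a = False
      k → (¬b ∨ v) = True
        ¬b ∨ v = True
          ¬b = True
    ((a → ¬s) ∨ (s ∨ v)) ∨ ((e ∧ b) → (¬s ↔ v)) = True
      (a → ¬s) ∨ (s ∨ v) = True
        a → ¬s = False
          ¬s = False
        s ∨ v = True
      (e ∧ b) → (¬s ↔ v) = True
        e ∧ b = False
        ¬s ↔ v = False
          ¬s = False
  (((a ∨ ¬k) ∧ (s ∧ e)) ∧ ((s ∨ ¬k) ∧ (k → ¬s))) ∧ ((e ∧ ¬b) ∨ (¬v ∧ ¬(¬a))) = True
    ((a ∨ ¬k) ∧ (s ∧ e)) ∧ ((s ∨ ¬k) ∧ (k → ¬s)) = True
      (a ∨ ¬k) ∧ (s ∧ e) = True
        a ∨ ¬k = True
          ¬k = True
        s ∧ e = True
      (s ∨ ¬k) ∧ (k → ¬s) = True
        s ∨ ¬k = True
          ¬k = True
        k → ¬s = True
          ¬s = False
    (e ∧ ¬b) ∨ (¬v ∧ ¬(¬a)) = True
      e ∧ ¬b = True
        ¬b = True
      ¬v ∧ ¬(¬a) = False
        ¬v = False
        ¬(¬a) = True
          ¬a = False
Both conjuncts True, so the formula holds.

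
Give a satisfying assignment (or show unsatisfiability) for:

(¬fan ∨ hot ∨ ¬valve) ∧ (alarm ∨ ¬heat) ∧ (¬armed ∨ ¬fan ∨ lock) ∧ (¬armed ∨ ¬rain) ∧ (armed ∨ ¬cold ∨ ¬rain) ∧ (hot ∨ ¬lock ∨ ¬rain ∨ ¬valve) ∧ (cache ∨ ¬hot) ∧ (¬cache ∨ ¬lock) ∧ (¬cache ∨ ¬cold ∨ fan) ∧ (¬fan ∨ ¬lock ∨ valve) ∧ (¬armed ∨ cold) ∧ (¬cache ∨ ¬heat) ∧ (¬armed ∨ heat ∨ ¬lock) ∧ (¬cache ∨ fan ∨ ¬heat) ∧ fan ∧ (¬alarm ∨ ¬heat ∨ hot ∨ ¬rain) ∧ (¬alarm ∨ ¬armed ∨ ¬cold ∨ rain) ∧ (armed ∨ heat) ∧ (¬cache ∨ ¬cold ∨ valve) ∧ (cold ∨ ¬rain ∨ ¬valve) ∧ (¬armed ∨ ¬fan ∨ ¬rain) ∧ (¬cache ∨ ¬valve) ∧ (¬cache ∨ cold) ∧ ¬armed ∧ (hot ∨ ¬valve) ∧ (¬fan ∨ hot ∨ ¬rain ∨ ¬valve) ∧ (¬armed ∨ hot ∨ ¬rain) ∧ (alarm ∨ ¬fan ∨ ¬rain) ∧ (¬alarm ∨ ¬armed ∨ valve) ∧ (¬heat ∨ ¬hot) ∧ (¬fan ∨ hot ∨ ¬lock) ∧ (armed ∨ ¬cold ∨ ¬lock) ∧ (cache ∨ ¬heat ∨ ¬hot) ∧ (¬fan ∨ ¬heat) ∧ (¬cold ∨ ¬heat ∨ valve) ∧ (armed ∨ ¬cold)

No satisfying assignment exists.

Case fan = True:
  (¬armed) forces armed = False.
  (armed ∨ heat) forces heat = True.
  Clause (¬fan ∨ ¬heat) is falsified — contradiction.
Case fan = False:
  Clause (fan) is falsified — contradiction.
Both cases fail, so the formula is unsatisfiable.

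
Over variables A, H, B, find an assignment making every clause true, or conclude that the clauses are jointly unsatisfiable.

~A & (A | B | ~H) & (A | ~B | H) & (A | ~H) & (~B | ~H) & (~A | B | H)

A = False; H = False; B = False

Unit clause (~A) forces A = False.
In (A | ~H) only ~H is left, so H = False.
In (A | ~B | H) only ~B is left, so B = False.
All clauses satisfied.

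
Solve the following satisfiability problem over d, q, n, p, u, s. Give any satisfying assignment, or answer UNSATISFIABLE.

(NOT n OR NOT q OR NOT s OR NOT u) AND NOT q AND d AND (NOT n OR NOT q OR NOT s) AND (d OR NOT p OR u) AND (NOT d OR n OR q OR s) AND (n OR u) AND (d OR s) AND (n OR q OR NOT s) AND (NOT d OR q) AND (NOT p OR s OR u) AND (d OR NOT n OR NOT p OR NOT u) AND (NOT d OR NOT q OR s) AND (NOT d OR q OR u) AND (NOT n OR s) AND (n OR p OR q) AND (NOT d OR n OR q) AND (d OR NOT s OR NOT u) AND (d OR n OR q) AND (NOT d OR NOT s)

Case d = True:
  (NOT q) forces q = False.
  Clause (NOT d OR q) is falsified — contradiction.
Case d = False:
  Clause (d) is falsified — contradiction.
Both cases fail, so the formula is unsatisfiable.

The formula is unsatisfiable.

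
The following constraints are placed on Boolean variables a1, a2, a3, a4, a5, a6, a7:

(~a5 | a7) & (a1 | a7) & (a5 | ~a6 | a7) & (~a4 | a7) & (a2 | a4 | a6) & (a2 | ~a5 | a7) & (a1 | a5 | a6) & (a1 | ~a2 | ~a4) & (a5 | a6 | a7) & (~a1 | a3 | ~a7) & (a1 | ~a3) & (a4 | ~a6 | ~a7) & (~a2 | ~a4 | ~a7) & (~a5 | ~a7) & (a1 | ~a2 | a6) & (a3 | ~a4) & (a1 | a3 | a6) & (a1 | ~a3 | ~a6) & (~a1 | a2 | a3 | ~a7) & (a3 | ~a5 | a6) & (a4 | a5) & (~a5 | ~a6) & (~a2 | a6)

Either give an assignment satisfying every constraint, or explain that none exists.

Set a1 = True.
Set a2 = False.
Try a3 = False:
  (~a1 | a3 | ~a7) forces a7 = False.
  (~a5 | a7) forces a5 = False.
  (a5 | ~a6 | a7) forces a6 = False.
  clause (a5 | a6 | a7) is falsified — backtrack.
So a3 = True.
Set a4 = True.
  then (~a4 | a7) forces a7 = True.
  then (~a5 | ~a7) forces a5 = False.
Set a6 = False.
All clauses satisfied.

a1 = True; a2 = False; a3 = True; a4 = True; a5 = False; a6 = False; a7 = True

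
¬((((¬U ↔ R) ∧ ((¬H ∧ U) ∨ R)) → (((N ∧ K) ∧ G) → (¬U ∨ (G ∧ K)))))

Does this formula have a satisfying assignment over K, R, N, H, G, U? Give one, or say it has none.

The formula is unsatisfiable.

Case U = True: the formula simplifies to ¬(((¬R ∧ (¬H ∨ R)) → (((N ∧ K) ∧ G) → (G ∧ K)))).
  R = True: this becomes ¬((False → (((N ∧ K) ∧ G) → (G ∧ K)))) = False.
  R = False: simplifies to ¬((¬H → (((N ∧ K) ∧ G) → (G ∧ K)))).
    K = True: simplifies to ¬((¬H → ((N ∧ G) → G))).
      G = True: this becomes ¬((¬H → True)) = False.
      G = False: this becomes ¬((¬H → True)) = False.
    K = False: this becomes ¬((¬H → True)) = False.
Case U = False: the formula becomes ¬(((R ∧ R) → True)) = False.
Both cases fail — unsatisfiable.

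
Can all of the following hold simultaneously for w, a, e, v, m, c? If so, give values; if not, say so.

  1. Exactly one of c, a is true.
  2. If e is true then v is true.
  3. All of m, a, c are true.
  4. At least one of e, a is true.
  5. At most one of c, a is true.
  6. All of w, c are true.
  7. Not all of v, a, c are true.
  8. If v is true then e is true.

Case a = True:
  (1) with a=T forces c = False.
  Constraint (3) is violated (c=F) — contradiction.
Case a = False:
  Constraint (3) is violated (a=F) — contradiction.
Both cases fail — unsatisfiable.

No satisfying assignment exists.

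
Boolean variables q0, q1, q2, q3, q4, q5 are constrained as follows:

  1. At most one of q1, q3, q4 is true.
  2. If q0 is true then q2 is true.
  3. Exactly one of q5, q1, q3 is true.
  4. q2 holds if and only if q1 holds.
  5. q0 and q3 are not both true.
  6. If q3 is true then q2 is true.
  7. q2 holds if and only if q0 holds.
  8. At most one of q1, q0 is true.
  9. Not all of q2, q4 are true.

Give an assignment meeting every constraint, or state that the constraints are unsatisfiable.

q0 = False; q1 = False; q2 = False; q3 = False; q4 = False; q5 = True

  (1) {q1, q3, q4}: 0 true — at most one ✓
  (2) q0=F ⇒ q2: vacuous ✓
  (3) {q5, q1, q3}: 1 true — exactly one ✓
  (4) q2=F, q1=F — same ✓
  (5) q0=F, q3=F — not both ✓
  (6) q3=F ⇒ q2: vacuous ✓
  (7) q2=F, q0=F — same ✓
  (8) {q1, q0}: 0 true — at most one ✓
  (9) {q2, q4}: 0/2 true — not all ✓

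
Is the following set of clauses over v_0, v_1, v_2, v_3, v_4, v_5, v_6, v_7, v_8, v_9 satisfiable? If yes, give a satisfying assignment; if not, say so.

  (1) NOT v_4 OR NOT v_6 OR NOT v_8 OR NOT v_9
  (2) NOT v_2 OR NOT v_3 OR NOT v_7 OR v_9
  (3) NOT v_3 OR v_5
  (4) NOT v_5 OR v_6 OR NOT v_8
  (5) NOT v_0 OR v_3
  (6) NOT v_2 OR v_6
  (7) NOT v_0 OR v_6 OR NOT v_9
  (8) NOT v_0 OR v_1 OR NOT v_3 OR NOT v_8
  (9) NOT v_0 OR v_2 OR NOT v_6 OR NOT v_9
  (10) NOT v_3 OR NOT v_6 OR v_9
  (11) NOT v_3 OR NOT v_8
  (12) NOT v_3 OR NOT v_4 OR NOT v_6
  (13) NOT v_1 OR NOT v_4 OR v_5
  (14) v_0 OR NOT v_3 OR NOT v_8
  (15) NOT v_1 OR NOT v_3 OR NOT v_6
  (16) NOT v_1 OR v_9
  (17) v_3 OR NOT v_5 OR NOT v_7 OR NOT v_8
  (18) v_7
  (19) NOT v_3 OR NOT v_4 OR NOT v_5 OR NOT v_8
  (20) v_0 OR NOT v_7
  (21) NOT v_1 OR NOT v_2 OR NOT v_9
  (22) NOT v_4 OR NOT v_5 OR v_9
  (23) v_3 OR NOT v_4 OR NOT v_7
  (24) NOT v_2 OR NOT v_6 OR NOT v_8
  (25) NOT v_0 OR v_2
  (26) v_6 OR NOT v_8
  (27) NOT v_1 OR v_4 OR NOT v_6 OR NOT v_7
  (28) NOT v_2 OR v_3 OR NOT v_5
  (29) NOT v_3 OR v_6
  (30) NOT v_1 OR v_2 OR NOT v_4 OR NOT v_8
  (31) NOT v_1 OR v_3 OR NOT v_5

v_0 = True; v_1 = False; v_2 = True; v_3 = True; v_4 = False; v_5 = True; v_6 = True; v_7 = True; v_8 = False; v_9 = True

Unit clause (v_7) forces v_7 = True.
In (v_0 OR NOT v_7) only v_0 is left, so v_0 = True.
In (NOT v_0 OR v_2) only v_2 is left, so v_2 = True.
In (NOT v_0 OR v_3) only v_3 is left, so v_3 = True.
In (NOT v_2 OR v_6) only v_6 is left, so v_6 = True.
In (NOT v_3 OR NOT v_6 OR v_9) only v_9 is left, so v_9 = True.
In (NOT v_3 OR NOT v_8) only NOT v_8 is left, so v_8 = False.
In (NOT v_3 OR NOT v_4 OR NOT v_6) only NOT v_4 is left, so v_4 = False.
In (NOT v_1 OR NOT v_3 OR NOT v_6) only NOT v_1 is left, so v_1 = False.
In (NOT v_3 OR v_5) only v_5 is left, so v_5 = True.
All clauses satisfied.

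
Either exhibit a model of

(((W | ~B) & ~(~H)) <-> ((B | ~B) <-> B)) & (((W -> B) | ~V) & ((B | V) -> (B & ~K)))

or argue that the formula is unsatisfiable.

B=F; K=F; W=T; H=F; V=F

  ((W | ~B) & ~(~H)) <-> ((B | ~B) <-> B) = True
    (W | ~B) & ~(~H) = False
      W | ~B = True
        ~B = True
      ~(~H) = False
        ~H = True
    (B | ~B) <-> B = False
      B | ~B = True
        ~B = True
  ((W -> B) | ~V) & ((B | V) -> (B & ~K)) = True
    (W -> B) | ~V = True
      W -> B = False
      ~V = True
    (B | V) -> (B & ~K) = True
      B | V = False
      B & ~K = False
        ~K = True
Both conjuncts True, so the formula holds.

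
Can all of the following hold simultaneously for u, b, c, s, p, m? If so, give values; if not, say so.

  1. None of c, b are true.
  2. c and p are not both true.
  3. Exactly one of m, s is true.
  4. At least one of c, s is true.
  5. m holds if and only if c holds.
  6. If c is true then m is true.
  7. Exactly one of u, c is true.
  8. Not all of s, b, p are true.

u: True, b: False, c: False, s: True, p: False, m: False

  (1) {c, b}: 0 true — none ✓
  (2) c=F, p=F — not both ✓
  (3) {m, s}: 1 true — exactly one ✓
  (4) {c, s}: 1 true — at least one ✓
  (5) m=F, c=F — same ✓
  (6) c=F ⇒ m: vacuous ✓
  (7) {u, c}: 1 true — exactly one ✓
  (8) {s, b, p}: 1/3 true — not all ✓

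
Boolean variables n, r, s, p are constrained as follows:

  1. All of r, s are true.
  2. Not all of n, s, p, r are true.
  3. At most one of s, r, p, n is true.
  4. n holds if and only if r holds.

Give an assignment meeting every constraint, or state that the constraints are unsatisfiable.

Case r = True:
  (1) forces s = True.
  Constraint (3) is violated (s=T, r=T) — contradiction.
Case r = False:
  Constraint (1) is violated (r=F) — contradiction.
Both cases fail — unsatisfiable.

Unsatisfiable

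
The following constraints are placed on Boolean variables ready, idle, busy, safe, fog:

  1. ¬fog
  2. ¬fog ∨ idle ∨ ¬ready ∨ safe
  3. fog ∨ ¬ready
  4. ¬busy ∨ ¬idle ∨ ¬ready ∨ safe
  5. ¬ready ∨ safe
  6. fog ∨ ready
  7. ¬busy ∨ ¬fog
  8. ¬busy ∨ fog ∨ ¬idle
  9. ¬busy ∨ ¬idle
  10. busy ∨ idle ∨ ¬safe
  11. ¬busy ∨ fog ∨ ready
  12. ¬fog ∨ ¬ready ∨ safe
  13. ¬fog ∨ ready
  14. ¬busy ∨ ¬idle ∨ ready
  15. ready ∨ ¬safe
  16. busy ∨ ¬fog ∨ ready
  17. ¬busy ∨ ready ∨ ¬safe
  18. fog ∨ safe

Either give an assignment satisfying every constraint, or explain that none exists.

Case fog = True:
  Clause (¬fog) is falsified — contradiction.
Case fog = False:
  (fog ∨ ¬ready) forces ready = False.
  Clause (fog ∨ ready) is falsified — contradiction.
Both cases fail, so the formula is unsatisfiable.

Unsatisfiable — no assignment works.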